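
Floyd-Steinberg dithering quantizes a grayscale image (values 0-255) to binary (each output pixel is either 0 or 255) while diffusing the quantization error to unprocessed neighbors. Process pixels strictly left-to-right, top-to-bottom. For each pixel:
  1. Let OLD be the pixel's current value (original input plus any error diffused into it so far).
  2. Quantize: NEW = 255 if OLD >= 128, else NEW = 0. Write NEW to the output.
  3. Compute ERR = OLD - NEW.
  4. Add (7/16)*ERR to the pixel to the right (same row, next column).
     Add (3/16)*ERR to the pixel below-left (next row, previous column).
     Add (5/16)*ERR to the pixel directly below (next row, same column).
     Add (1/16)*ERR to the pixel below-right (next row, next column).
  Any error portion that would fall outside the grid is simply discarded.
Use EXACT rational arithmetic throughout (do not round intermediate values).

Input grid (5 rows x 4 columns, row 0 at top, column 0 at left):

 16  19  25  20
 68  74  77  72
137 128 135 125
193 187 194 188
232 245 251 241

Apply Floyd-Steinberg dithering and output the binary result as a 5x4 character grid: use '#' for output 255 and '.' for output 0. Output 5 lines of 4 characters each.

Answer: ....
..#.
#.#.
####
####

Derivation:
(0,0): OLD=16 → NEW=0, ERR=16
(0,1): OLD=26 → NEW=0, ERR=26
(0,2): OLD=291/8 → NEW=0, ERR=291/8
(0,3): OLD=4597/128 → NEW=0, ERR=4597/128
(1,0): OLD=623/8 → NEW=0, ERR=623/8
(1,1): OLD=7937/64 → NEW=0, ERR=7937/64
(1,2): OLD=309213/2048 → NEW=255, ERR=-213027/2048
(1,3): OLD=1310363/32768 → NEW=0, ERR=1310363/32768
(2,0): OLD=189019/1024 → NEW=255, ERR=-72101/1024
(2,1): OLD=3975217/32768 → NEW=0, ERR=3975217/32768
(2,2): OLD=11194759/65536 → NEW=255, ERR=-5516921/65536
(2,3): OLD=98740319/1048576 → NEW=0, ERR=98740319/1048576
(3,0): OLD=101577075/524288 → NEW=255, ERR=-32116365/524288
(3,1): OLD=1492550685/8388608 → NEW=255, ERR=-646544355/8388608
(3,2): OLD=21369022515/134217728 → NEW=255, ERR=-12856498125/134217728
(3,3): OLD=365626588901/2147483648 → NEW=255, ERR=-181981741339/2147483648
(4,0): OLD=26629570631/134217728 → NEW=255, ERR=-7595950009/134217728
(4,1): OLD=187223505741/1073741824 → NEW=255, ERR=-86580659379/1073741824
(4,2): OLD=5672184670165/34359738368 → NEW=255, ERR=-3089548613675/34359738368
(4,3): OLD=93014508024163/549755813888 → NEW=255, ERR=-47173224517277/549755813888
Row 0: ....
Row 1: ..#.
Row 2: #.#.
Row 3: ####
Row 4: ####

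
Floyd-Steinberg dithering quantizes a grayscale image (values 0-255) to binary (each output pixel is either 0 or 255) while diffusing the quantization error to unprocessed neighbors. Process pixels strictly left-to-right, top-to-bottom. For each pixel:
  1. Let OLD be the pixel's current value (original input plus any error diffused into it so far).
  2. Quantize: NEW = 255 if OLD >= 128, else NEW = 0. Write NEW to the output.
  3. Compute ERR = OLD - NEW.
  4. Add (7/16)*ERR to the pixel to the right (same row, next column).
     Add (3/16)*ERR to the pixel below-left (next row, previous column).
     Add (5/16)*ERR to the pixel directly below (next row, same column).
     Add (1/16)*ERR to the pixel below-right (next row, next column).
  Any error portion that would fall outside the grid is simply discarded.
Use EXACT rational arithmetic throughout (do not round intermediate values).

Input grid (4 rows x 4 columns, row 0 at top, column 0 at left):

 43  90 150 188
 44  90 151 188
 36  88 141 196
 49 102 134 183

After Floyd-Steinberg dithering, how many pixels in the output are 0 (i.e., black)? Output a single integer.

(0,0): OLD=43 → NEW=0, ERR=43
(0,1): OLD=1741/16 → NEW=0, ERR=1741/16
(0,2): OLD=50587/256 → NEW=255, ERR=-14693/256
(0,3): OLD=667197/4096 → NEW=255, ERR=-377283/4096
(1,0): OLD=19927/256 → NEW=0, ERR=19927/256
(1,1): OLD=307169/2048 → NEW=255, ERR=-215071/2048
(1,2): OLD=5023349/65536 → NEW=0, ERR=5023349/65536
(1,3): OLD=198351683/1048576 → NEW=255, ERR=-69035197/1048576
(2,0): OLD=1331515/32768 → NEW=0, ERR=1331515/32768
(2,1): OLD=96675897/1048576 → NEW=0, ERR=96675897/1048576
(2,2): OLD=390870589/2097152 → NEW=255, ERR=-143903171/2097152
(2,3): OLD=5039741673/33554432 → NEW=255, ERR=-3516638487/33554432
(3,0): OLD=1325153675/16777216 → NEW=0, ERR=1325153675/16777216
(3,1): OLD=41618623573/268435456 → NEW=255, ERR=-26832417707/268435456
(3,2): OLD=235950370219/4294967296 → NEW=0, ERR=235950370219/4294967296
(3,3): OLD=11681954508333/68719476736 → NEW=255, ERR=-5841512059347/68719476736
Output grid:
  Row 0: ..##  (2 black, running=2)
  Row 1: .#.#  (2 black, running=4)
  Row 2: ..##  (2 black, running=6)
  Row 3: .#.#  (2 black, running=8)

Answer: 8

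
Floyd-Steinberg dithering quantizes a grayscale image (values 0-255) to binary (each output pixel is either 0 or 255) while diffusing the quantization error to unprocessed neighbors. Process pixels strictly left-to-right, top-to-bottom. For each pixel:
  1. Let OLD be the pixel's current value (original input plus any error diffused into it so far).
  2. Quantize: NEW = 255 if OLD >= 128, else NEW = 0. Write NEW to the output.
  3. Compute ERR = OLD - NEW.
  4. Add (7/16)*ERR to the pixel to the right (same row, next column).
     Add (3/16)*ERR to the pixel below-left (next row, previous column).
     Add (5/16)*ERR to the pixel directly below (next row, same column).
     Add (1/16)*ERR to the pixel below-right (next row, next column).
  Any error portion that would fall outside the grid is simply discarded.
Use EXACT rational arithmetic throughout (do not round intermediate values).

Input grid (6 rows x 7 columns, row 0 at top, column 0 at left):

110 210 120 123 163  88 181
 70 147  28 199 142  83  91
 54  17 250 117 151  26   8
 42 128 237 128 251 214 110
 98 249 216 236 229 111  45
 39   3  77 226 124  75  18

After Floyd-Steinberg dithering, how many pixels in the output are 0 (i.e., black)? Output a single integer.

(0,0): OLD=110 → NEW=0, ERR=110
(0,1): OLD=2065/8 → NEW=255, ERR=25/8
(0,2): OLD=15535/128 → NEW=0, ERR=15535/128
(0,3): OLD=360649/2048 → NEW=255, ERR=-161591/2048
(0,4): OLD=4210047/32768 → NEW=255, ERR=-4145793/32768
(0,5): OLD=17116793/524288 → NEW=0, ERR=17116793/524288
(0,6): OLD=1638155599/8388608 → NEW=255, ERR=-500939441/8388608
(1,0): OLD=13435/128 → NEW=0, ERR=13435/128
(1,1): OLD=228893/1024 → NEW=255, ERR=-32227/1024
(1,2): OLD=1230753/32768 → NEW=0, ERR=1230753/32768
(1,3): OLD=22890221/131072 → NEW=255, ERR=-10533139/131072
(1,4): OLD=574574087/8388608 → NEW=0, ERR=574574087/8388608
(1,5): OLD=6983646071/67108864 → NEW=0, ERR=6983646071/67108864
(1,6): OLD=128749400345/1073741824 → NEW=0, ERR=128749400345/1073741824
(2,0): OLD=1325455/16384 → NEW=0, ERR=1325455/16384
(2,1): OLD=29444565/524288 → NEW=0, ERR=29444565/524288
(2,2): OLD=2258826303/8388608 → NEW=255, ERR=119731263/8388608
(2,3): OLD=7604891783/67108864 → NEW=0, ERR=7604891783/67108864
(2,4): OLD=126955096215/536870912 → NEW=255, ERR=-9946986345/536870912
(2,5): OLD=1325904159805/17179869184 → NEW=0, ERR=1325904159805/17179869184
(2,6): OLD=23568117795963/274877906944 → NEW=0, ERR=23568117795963/274877906944
(3,0): OLD=652728031/8388608 → NEW=0, ERR=652728031/8388608
(3,1): OLD=12571178675/67108864 → NEW=255, ERR=-4541581645/67108864
(3,2): OLD=127029285481/536870912 → NEW=255, ERR=-9872797079/536870912
(3,3): OLD=328104890335/2147483648 → NEW=255, ERR=-219503439905/2147483648
(3,4): OLD=61035208968927/274877906944 → NEW=255, ERR=-9058657301793/274877906944
(3,5): OLD=524727590713677/2199023255552 → NEW=255, ERR=-36023339452083/2199023255552
(3,6): OLD=4730557997900499/35184372088832 → NEW=255, ERR=-4241456884751661/35184372088832
(4,0): OLD=117711075057/1073741824 → NEW=0, ERR=117711075057/1073741824
(4,1): OLD=4762750826109/17179869184 → NEW=255, ERR=381884184189/17179869184
(4,2): OLD=54036442197747/274877906944 → NEW=255, ERR=-16057424072973/274877906944
(4,3): OLD=376411981280353/2199023255552 → NEW=255, ERR=-184338948885407/2199023255552
(4,4): OLD=3035830366626995/17592186044416 → NEW=255, ERR=-1450177074699085/17592186044416
(4,5): OLD=25419219838927315/562949953421312 → NEW=0, ERR=25419219838927315/562949953421312
(4,6): OLD=234719979655969717/9007199254740992 → NEW=0, ERR=234719979655969717/9007199254740992
(5,0): OLD=21282776927943/274877906944 → NEW=0, ERR=21282776927943/274877906944
(5,1): OLD=87343037879853/2199023255552 → NEW=0, ERR=87343037879853/2199023255552
(5,2): OLD=1087082641000043/17592186044416 → NEW=0, ERR=1087082641000043/17592186044416
(5,3): OLD=29235579451712375/140737488355328 → NEW=255, ERR=-6652480078896265/140737488355328
(5,4): OLD=727661822029051741/9007199254740992 → NEW=0, ERR=727661822029051741/9007199254740992
(5,5): OLD=8948739361864357709/72057594037927936 → NEW=0, ERR=8948739361864357709/72057594037927936
(5,6): OLD=96036221941595234531/1152921504606846976 → NEW=0, ERR=96036221941595234531/1152921504606846976
Output grid:
  Row 0: .#.##.#  (3 black, running=3)
  Row 1: .#.#...  (5 black, running=8)
  Row 2: ..#.#..  (5 black, running=13)
  Row 3: .######  (1 black, running=14)
  Row 4: .####..  (3 black, running=17)
  Row 5: ...#...  (6 black, running=23)

Answer: 23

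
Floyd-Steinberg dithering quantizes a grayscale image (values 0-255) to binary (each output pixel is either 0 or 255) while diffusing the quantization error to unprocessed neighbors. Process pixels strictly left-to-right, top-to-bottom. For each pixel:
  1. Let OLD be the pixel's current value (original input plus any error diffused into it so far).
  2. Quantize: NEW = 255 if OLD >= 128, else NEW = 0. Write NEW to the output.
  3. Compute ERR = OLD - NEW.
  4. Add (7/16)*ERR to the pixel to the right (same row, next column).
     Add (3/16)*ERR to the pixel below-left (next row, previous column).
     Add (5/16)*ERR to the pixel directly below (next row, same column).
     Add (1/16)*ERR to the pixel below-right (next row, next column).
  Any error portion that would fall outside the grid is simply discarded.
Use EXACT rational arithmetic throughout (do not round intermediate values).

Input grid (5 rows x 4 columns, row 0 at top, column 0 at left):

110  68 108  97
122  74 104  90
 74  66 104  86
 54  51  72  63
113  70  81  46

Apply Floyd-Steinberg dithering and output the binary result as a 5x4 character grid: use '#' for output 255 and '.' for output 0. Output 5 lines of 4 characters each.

(0,0): OLD=110 → NEW=0, ERR=110
(0,1): OLD=929/8 → NEW=0, ERR=929/8
(0,2): OLD=20327/128 → NEW=255, ERR=-12313/128
(0,3): OLD=112465/2048 → NEW=0, ERR=112465/2048
(1,0): OLD=22803/128 → NEW=255, ERR=-9837/128
(1,1): OLD=67077/1024 → NEW=0, ERR=67077/1024
(1,2): OLD=3937129/32768 → NEW=0, ERR=3937129/32768
(1,3): OLD=80590895/524288 → NEW=255, ERR=-53102545/524288
(2,0): OLD=1020167/16384 → NEW=0, ERR=1020167/16384
(2,1): OLD=68910781/524288 → NEW=255, ERR=-64782659/524288
(2,2): OLD=76117841/1048576 → NEW=0, ERR=76117841/1048576
(2,3): OLD=1570628141/16777216 → NEW=0, ERR=1570628141/16777216
(3,0): OLD=421863575/8388608 → NEW=0, ERR=421863575/8388608
(3,1): OLD=6964690121/134217728 → NEW=0, ERR=6964690121/134217728
(3,2): OLD=273197786423/2147483648 → NEW=0, ERR=273197786423/2147483648
(3,3): OLD=5238139370753/34359738368 → NEW=255, ERR=-3523593913087/34359738368
(4,0): OLD=297308808587/2147483648 → NEW=255, ERR=-250299521653/2147483648
(4,1): OLD=1068925339169/17179869184 → NEW=0, ERR=1068925339169/17179869184
(4,2): OLD=72563177518849/549755813888 → NEW=255, ERR=-67624555022591/549755813888
(4,3): OLD=-280700485859241/8796093022208 → NEW=0, ERR=-280700485859241/8796093022208
Row 0: ..#.
Row 1: #..#
Row 2: .#..
Row 3: ...#
Row 4: #.#.

Answer: ..#.
#..#
.#..
...#
#.#.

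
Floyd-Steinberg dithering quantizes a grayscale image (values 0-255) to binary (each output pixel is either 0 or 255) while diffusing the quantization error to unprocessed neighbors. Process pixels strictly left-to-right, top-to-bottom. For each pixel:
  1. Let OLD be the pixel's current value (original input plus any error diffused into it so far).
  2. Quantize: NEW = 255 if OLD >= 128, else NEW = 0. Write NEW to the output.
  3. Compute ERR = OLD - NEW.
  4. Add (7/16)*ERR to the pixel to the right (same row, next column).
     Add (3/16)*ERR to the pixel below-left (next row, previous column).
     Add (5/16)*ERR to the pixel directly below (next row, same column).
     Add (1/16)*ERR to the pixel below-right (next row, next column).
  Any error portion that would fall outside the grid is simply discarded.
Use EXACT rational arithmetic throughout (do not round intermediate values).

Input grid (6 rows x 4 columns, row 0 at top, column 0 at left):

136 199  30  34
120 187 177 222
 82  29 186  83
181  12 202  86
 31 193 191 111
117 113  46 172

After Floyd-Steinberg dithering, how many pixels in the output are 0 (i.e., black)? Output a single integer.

Answer: 13

Derivation:
(0,0): OLD=136 → NEW=255, ERR=-119
(0,1): OLD=2351/16 → NEW=255, ERR=-1729/16
(0,2): OLD=-4423/256 → NEW=0, ERR=-4423/256
(0,3): OLD=108303/4096 → NEW=0, ERR=108303/4096
(1,0): OLD=16013/256 → NEW=0, ERR=16013/256
(1,1): OLD=347995/2048 → NEW=255, ERR=-174245/2048
(1,2): OLD=8688887/65536 → NEW=255, ERR=-8022793/65536
(1,3): OLD=184156273/1048576 → NEW=255, ERR=-83230607/1048576
(2,0): OLD=2804761/32768 → NEW=0, ERR=2804761/32768
(2,1): OLD=21827107/1048576 → NEW=0, ERR=21827107/1048576
(2,2): OLD=286577903/2097152 → NEW=255, ERR=-248195857/2097152
(2,3): OLD=-41388589/33554432 → NEW=0, ERR=-41388589/33554432
(3,0): OLD=3550919177/16777216 → NEW=255, ERR=-727270903/16777216
(3,1): OLD=-4644165225/268435456 → NEW=0, ERR=-4644165225/268435456
(3,2): OLD=680823301993/4294967296 → NEW=255, ERR=-414393358487/4294967296
(3,3): OLD=2474327677791/68719476736 → NEW=0, ERR=2474327677791/68719476736
(4,0): OLD=61029818261/4294967296 → NEW=0, ERR=61029818261/4294967296
(4,1): OLD=5944586546623/34359738368 → NEW=255, ERR=-2817146737217/34359738368
(4,2): OLD=143649274640991/1099511627776 → NEW=255, ERR=-136726190441889/1099511627776
(4,3): OLD=1087510832287561/17592186044416 → NEW=0, ERR=1087510832287561/17592186044416
(5,0): OLD=58311182743685/549755813888 → NEW=0, ERR=58311182743685/549755813888
(5,1): OLD=1958975165625027/17592186044416 → NEW=0, ERR=1958975165625027/17592186044416
(5,2): OLD=548210413128807/8796093022208 → NEW=0, ERR=548210413128807/8796093022208
(5,3): OLD=59338576892403711/281474976710656 → NEW=255, ERR=-12437542168813569/281474976710656
Output grid:
  Row 0: ##..  (2 black, running=2)
  Row 1: .###  (1 black, running=3)
  Row 2: ..#.  (3 black, running=6)
  Row 3: #.#.  (2 black, running=8)
  Row 4: .##.  (2 black, running=10)
  Row 5: ...#  (3 black, running=13)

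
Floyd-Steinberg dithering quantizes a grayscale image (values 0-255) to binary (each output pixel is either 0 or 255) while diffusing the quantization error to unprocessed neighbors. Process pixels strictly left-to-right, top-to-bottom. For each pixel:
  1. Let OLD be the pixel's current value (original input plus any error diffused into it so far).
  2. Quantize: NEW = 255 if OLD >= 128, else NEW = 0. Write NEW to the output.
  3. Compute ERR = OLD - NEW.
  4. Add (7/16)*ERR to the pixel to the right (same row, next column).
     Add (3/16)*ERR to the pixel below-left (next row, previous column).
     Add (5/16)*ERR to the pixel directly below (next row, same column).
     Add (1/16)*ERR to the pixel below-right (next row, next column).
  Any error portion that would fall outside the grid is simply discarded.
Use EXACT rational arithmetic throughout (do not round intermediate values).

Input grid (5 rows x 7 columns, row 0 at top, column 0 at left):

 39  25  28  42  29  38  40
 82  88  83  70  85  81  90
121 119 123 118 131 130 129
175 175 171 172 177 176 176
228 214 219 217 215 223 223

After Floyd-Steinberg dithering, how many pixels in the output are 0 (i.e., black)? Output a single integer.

Answer: 16

Derivation:
(0,0): OLD=39 → NEW=0, ERR=39
(0,1): OLD=673/16 → NEW=0, ERR=673/16
(0,2): OLD=11879/256 → NEW=0, ERR=11879/256
(0,3): OLD=255185/4096 → NEW=0, ERR=255185/4096
(0,4): OLD=3686839/65536 → NEW=0, ERR=3686839/65536
(0,5): OLD=65653761/1048576 → NEW=0, ERR=65653761/1048576
(0,6): OLD=1130664967/16777216 → NEW=0, ERR=1130664967/16777216
(1,0): OLD=26131/256 → NEW=0, ERR=26131/256
(1,1): OLD=321413/2048 → NEW=255, ERR=-200827/2048
(1,2): OLD=4516073/65536 → NEW=0, ERR=4516073/65536
(1,3): OLD=34882293/262144 → NEW=255, ERR=-31964427/262144
(1,4): OLD=1088295167/16777216 → NEW=0, ERR=1088295167/16777216
(1,5): OLD=19474732335/134217728 → NEW=255, ERR=-14750788305/134217728
(1,6): OLD=143648290273/2147483648 → NEW=0, ERR=143648290273/2147483648
(2,0): OLD=4407687/32768 → NEW=255, ERR=-3948153/32768
(2,1): OLD=57611837/1048576 → NEW=0, ERR=57611837/1048576
(2,2): OLD=2341769719/16777216 → NEW=255, ERR=-1936420361/16777216
(2,3): OLD=6156412415/134217728 → NEW=0, ERR=6156412415/134217728
(2,4): OLD=153664449967/1073741824 → NEW=255, ERR=-120139715153/1073741824
(2,5): OLD=2174993563493/34359738368 → NEW=0, ERR=2174993563493/34359738368
(2,6): OLD=93859116351763/549755813888 → NEW=255, ERR=-46328616189677/549755813888
(3,0): OLD=2477143831/16777216 → NEW=255, ERR=-1801046249/16777216
(3,1): OLD=15573556299/134217728 → NEW=0, ERR=15573556299/134217728
(3,2): OLD=212310667921/1073741824 → NEW=255, ERR=-61493497199/1073741824
(3,3): OLD=571597366823/4294967296 → NEW=255, ERR=-523619293657/4294967296
(3,4): OLD=56862766457623/549755813888 → NEW=0, ERR=56862766457623/549755813888
(3,5): OLD=959826919732021/4398046511104 → NEW=255, ERR=-161674940599499/4398046511104
(3,6): OLD=9678428919612395/70368744177664 → NEW=255, ERR=-8265600845691925/70368744177664
(4,0): OLD=464305090681/2147483648 → NEW=255, ERR=-83303239559/2147483648
(4,1): OLD=7416250934693/34359738368 → NEW=255, ERR=-1345482349147/34359738368
(4,2): OLD=92559154610379/549755813888 → NEW=255, ERR=-47628577931061/549755813888
(4,3): OLD=689669710584105/4398046511104 → NEW=255, ERR=-431832149747415/4398046511104
(4,4): OLD=6679877314883755/35184372088832 → NEW=255, ERR=-2292137567768405/35184372088832
(4,5): OLD=188533389598687531/1125899906842624 → NEW=255, ERR=-98571086646181589/1125899906842624
(4,6): OLD=2624576408642385565/18014398509481984 → NEW=255, ERR=-1969095211275520355/18014398509481984
Output grid:
  Row 0: .......  (7 black, running=7)
  Row 1: .#.#.#.  (4 black, running=11)
  Row 2: #.#.#.#  (3 black, running=14)
  Row 3: #.##.##  (2 black, running=16)
  Row 4: #######  (0 black, running=16)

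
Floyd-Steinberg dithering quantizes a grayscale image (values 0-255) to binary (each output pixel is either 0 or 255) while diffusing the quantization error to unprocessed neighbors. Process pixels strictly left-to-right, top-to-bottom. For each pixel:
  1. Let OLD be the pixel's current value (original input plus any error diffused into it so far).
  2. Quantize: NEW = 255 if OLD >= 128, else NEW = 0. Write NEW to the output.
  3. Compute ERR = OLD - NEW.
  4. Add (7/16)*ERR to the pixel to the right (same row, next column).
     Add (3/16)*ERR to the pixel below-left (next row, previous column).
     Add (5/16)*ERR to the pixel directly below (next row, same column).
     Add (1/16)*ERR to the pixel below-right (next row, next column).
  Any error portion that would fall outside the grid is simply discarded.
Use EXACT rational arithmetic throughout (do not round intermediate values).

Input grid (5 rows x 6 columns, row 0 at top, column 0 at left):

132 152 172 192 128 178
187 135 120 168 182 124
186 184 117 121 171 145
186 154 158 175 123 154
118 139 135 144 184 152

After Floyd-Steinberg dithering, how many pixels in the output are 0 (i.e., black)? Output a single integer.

(0,0): OLD=132 → NEW=255, ERR=-123
(0,1): OLD=1571/16 → NEW=0, ERR=1571/16
(0,2): OLD=55029/256 → NEW=255, ERR=-10251/256
(0,3): OLD=714675/4096 → NEW=255, ERR=-329805/4096
(0,4): OLD=6079973/65536 → NEW=0, ERR=6079973/65536
(0,5): OLD=229206339/1048576 → NEW=255, ERR=-38180541/1048576
(1,0): OLD=42745/256 → NEW=255, ERR=-22535/256
(1,1): OLD=229327/2048 → NEW=0, ERR=229327/2048
(1,2): OLD=9667579/65536 → NEW=255, ERR=-7044101/65536
(1,3): OLD=29020831/262144 → NEW=0, ERR=29020831/262144
(1,4): OLD=4153462717/16777216 → NEW=255, ERR=-124727363/16777216
(1,5): OLD=30914934811/268435456 → NEW=0, ERR=30914934811/268435456
(2,0): OLD=5881429/32768 → NEW=255, ERR=-2474411/32768
(2,1): OLD=168087287/1048576 → NEW=255, ERR=-99299593/1048576
(2,2): OLD=1169974437/16777216 → NEW=0, ERR=1169974437/16777216
(2,3): OLD=23889852605/134217728 → NEW=255, ERR=-10335668035/134217728
(2,4): OLD=702224001463/4294967296 → NEW=255, ERR=-392992659017/4294967296
(2,5): OLD=9654640093553/68719476736 → NEW=255, ERR=-7868826474127/68719476736
(3,0): OLD=2426757637/16777216 → NEW=255, ERR=-1851432443/16777216
(3,1): OLD=11339045281/134217728 → NEW=0, ERR=11339045281/134217728
(3,2): OLD=210878679411/1073741824 → NEW=255, ERR=-62925485709/1073741824
(3,3): OLD=7730823422169/68719476736 → NEW=0, ERR=7730823422169/68719476736
(3,4): OLD=64508969996985/549755813888 → NEW=0, ERR=64508969996985/549755813888
(3,5): OLD=1441104996079671/8796093022208 → NEW=255, ERR=-801898724583369/8796093022208
(4,0): OLD=213362908587/2147483648 → NEW=0, ERR=213362908587/2147483648
(4,1): OLD=6562131348783/34359738368 → NEW=255, ERR=-2199601935057/34359738368
(4,2): OLD=126501548682461/1099511627776 → NEW=0, ERR=126501548682461/1099511627776
(4,3): OLD=4359869627562545/17592186044416 → NEW=255, ERR=-126137813763535/17592186044416
(4,4): OLD=58397564666508609/281474976710656 → NEW=255, ERR=-13378554394708671/281474976710656
(4,5): OLD=495622059302471975/4503599627370496 → NEW=0, ERR=495622059302471975/4503599627370496
Output grid:
  Row 0: #.##.#  (2 black, running=2)
  Row 1: #.#.#.  (3 black, running=5)
  Row 2: ##.###  (1 black, running=6)
  Row 3: #.#..#  (3 black, running=9)
  Row 4: .#.##.  (3 black, running=12)

Answer: 12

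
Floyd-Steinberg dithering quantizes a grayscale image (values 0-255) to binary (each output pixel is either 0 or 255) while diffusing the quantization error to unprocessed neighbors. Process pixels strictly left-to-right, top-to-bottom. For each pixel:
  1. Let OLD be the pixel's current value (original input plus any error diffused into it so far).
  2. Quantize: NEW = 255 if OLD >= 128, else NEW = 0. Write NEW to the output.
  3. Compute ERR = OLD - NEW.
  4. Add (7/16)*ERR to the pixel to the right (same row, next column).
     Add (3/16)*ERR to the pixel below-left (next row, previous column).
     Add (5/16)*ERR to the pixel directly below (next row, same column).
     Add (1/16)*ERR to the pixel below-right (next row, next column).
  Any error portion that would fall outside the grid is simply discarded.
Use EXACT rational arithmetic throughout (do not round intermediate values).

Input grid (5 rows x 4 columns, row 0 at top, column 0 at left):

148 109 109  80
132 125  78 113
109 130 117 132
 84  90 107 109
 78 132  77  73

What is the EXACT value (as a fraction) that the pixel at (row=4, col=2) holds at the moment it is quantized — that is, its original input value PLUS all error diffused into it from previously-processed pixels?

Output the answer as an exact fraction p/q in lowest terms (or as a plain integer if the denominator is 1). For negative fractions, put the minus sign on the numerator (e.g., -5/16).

(0,0): OLD=148 → NEW=255, ERR=-107
(0,1): OLD=995/16 → NEW=0, ERR=995/16
(0,2): OLD=34869/256 → NEW=255, ERR=-30411/256
(0,3): OLD=114803/4096 → NEW=0, ERR=114803/4096
(1,0): OLD=28217/256 → NEW=0, ERR=28217/256
(1,1): OLD=335247/2048 → NEW=255, ERR=-186993/2048
(1,2): OLD=660155/65536 → NEW=0, ERR=660155/65536
(1,3): OLD=124509197/1048576 → NEW=0, ERR=124509197/1048576
(2,0): OLD=4139413/32768 → NEW=0, ERR=4139413/32768
(2,1): OLD=173551799/1048576 → NEW=255, ERR=-93835081/1048576
(2,2): OLD=204586035/2097152 → NEW=0, ERR=204586035/2097152
(2,3): OLD=7127504199/33554432 → NEW=255, ERR=-1428875961/33554432
(3,0): OLD=1790086981/16777216 → NEW=0, ERR=1790086981/16777216
(3,1): OLD=36212437723/268435456 → NEW=255, ERR=-32238603557/268435456
(3,2): OLD=306511534373/4294967296 → NEW=0, ERR=306511534373/4294967296
(3,3): OLD=9140515289475/68719476736 → NEW=255, ERR=-8382951278205/68719476736
(4,0): OLD=381498596897/4294967296 → NEW=0, ERR=381498596897/4294967296
(4,1): OLD=5270084846563/34359738368 → NEW=255, ERR=-3491648437277/34359738368
(4,2): OLD=26898303621507/1099511627776 → NEW=0, ERR=26898303621507/1099511627776
Target (4,2): original=77, with diffused error = 26898303621507/1099511627776

Answer: 26898303621507/1099511627776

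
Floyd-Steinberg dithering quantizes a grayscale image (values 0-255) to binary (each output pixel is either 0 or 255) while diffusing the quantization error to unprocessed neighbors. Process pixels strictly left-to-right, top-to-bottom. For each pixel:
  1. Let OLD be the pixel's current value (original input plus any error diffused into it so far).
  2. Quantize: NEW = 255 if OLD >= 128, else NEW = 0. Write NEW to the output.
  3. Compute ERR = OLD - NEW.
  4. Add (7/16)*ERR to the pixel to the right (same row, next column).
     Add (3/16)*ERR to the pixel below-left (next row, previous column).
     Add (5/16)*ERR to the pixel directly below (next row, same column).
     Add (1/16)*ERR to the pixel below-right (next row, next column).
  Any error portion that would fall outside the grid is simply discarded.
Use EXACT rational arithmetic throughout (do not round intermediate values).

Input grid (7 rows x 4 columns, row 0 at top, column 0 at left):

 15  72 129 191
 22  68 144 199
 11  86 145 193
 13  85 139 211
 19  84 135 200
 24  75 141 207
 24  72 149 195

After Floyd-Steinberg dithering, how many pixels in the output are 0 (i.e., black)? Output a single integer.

(0,0): OLD=15 → NEW=0, ERR=15
(0,1): OLD=1257/16 → NEW=0, ERR=1257/16
(0,2): OLD=41823/256 → NEW=255, ERR=-23457/256
(0,3): OLD=618137/4096 → NEW=255, ERR=-426343/4096
(1,0): OLD=10603/256 → NEW=0, ERR=10603/256
(1,1): OLD=193389/2048 → NEW=0, ERR=193389/2048
(1,2): OLD=9310833/65536 → NEW=255, ERR=-7400847/65536
(1,3): OLD=116748263/1048576 → NEW=0, ERR=116748263/1048576
(2,0): OLD=1364735/32768 → NEW=0, ERR=1364735/32768
(2,1): OLD=120737893/1048576 → NEW=0, ERR=120737893/1048576
(2,2): OLD=391881721/2097152 → NEW=255, ERR=-142892039/2097152
(2,3): OLD=6406416629/33554432 → NEW=255, ERR=-2149963531/33554432
(3,0): OLD=798675087/16777216 → NEW=0, ERR=798675087/16777216
(3,1): OLD=35336106193/268435456 → NEW=255, ERR=-33114935087/268435456
(3,2): OLD=253054779439/4294967296 → NEW=0, ERR=253054779439/4294967296
(3,3): OLD=14602573491657/68719476736 → NEW=255, ERR=-2920893076023/68719476736
(4,0): OLD=46153580323/4294967296 → NEW=0, ERR=46153580323/4294967296
(4,1): OLD=2204970730857/34359738368 → NEW=0, ERR=2204970730857/34359738368
(4,2): OLD=182307939726537/1099511627776 → NEW=255, ERR=-98067525356343/1099511627776
(4,3): OLD=2663075108843343/17592186044416 → NEW=255, ERR=-1822932332482737/17592186044416
(5,0): OLD=21655194938803/549755813888 → NEW=0, ERR=21655194938803/549755813888
(5,1): OLD=1692994739905221/17592186044416 → NEW=0, ERR=1692994739905221/17592186044416
(5,2): OLD=1229802527618193/8796093022208 → NEW=255, ERR=-1013201193044847/8796093022208
(5,3): OLD=33396761408362761/281474976710656 → NEW=0, ERR=33396761408362761/281474976710656
(6,0): OLD=15299214850979887/281474976710656 → NEW=0, ERR=15299214850979887/281474976710656
(6,1): OLD=480613401596314425/4503599627370496 → NEW=0, ERR=480613401596314425/4503599627370496
(6,2): OLD=13543531469647804223/72057594037927936 → NEW=255, ERR=-4831155010023819457/72057594037927936
(6,3): OLD=225449318757449371577/1152921504606846976 → NEW=255, ERR=-68545664917296607303/1152921504606846976
Output grid:
  Row 0: ..##  (2 black, running=2)
  Row 1: ..#.  (3 black, running=5)
  Row 2: ..##  (2 black, running=7)
  Row 3: .#.#  (2 black, running=9)
  Row 4: ..##  (2 black, running=11)
  Row 5: ..#.  (3 black, running=14)
  Row 6: ..##  (2 black, running=16)

Answer: 16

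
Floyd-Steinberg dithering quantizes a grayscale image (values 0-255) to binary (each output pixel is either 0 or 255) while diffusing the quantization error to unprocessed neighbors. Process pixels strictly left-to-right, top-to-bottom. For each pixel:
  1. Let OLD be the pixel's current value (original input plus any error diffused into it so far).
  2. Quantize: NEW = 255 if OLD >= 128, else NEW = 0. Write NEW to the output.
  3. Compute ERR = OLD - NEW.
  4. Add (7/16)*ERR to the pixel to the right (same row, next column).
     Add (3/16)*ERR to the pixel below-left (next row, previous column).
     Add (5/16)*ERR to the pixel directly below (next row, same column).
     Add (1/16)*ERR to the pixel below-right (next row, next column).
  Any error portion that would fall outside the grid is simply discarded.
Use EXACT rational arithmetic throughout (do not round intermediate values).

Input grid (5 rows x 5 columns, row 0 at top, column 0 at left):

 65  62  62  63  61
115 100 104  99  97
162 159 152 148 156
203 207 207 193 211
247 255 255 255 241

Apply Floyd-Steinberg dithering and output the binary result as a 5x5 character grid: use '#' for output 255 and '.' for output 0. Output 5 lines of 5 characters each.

Answer: .....
#.##.
##.##
#.##.
#####

Derivation:
(0,0): OLD=65 → NEW=0, ERR=65
(0,1): OLD=1447/16 → NEW=0, ERR=1447/16
(0,2): OLD=26001/256 → NEW=0, ERR=26001/256
(0,3): OLD=440055/4096 → NEW=0, ERR=440055/4096
(0,4): OLD=7078081/65536 → NEW=0, ERR=7078081/65536
(1,0): OLD=38981/256 → NEW=255, ERR=-26299/256
(1,1): OLD=217955/2048 → NEW=0, ERR=217955/2048
(1,2): OLD=13637791/65536 → NEW=255, ERR=-3073889/65536
(1,3): OLD=36346675/262144 → NEW=255, ERR=-30500045/262144
(1,4): OLD=363072313/4194304 → NEW=0, ERR=363072313/4194304
(2,0): OLD=4910321/32768 → NEW=255, ERR=-3445519/32768
(2,1): OLD=137404907/1048576 → NEW=255, ERR=-129981973/1048576
(2,2): OLD=1139944321/16777216 → NEW=0, ERR=1139944321/16777216
(2,3): OLD=41517995507/268435456 → NEW=255, ERR=-26933045773/268435456
(2,4): OLD=566434671845/4294967296 → NEW=255, ERR=-528781988635/4294967296
(3,0): OLD=2464545889/16777216 → NEW=255, ERR=-1813644191/16777216
(3,1): OLD=17063899725/134217728 → NEW=0, ERR=17063899725/134217728
(3,2): OLD=1105073849695/4294967296 → NEW=255, ERR=9857189215/4294967296
(3,3): OLD=1235336931623/8589934592 → NEW=255, ERR=-955096389337/8589934592
(3,4): OLD=16164267106147/137438953472 → NEW=0, ERR=16164267106147/137438953472
(4,0): OLD=509074392591/2147483648 → NEW=255, ERR=-38533937649/2147483648
(4,1): OLD=19279494051343/68719476736 → NEW=255, ERR=1756027483663/68719476736
(4,2): OLD=279270635920833/1099511627776 → NEW=255, ERR=-1104829162047/1099511627776
(4,3): OLD=4257477799002639/17592186044416 → NEW=255, ERR=-228529642323441/17592186044416
(4,4): OLD=74624855433575913/281474976710656 → NEW=255, ERR=2848736372358633/281474976710656
Row 0: .....
Row 1: #.##.
Row 2: ##.##
Row 3: #.##.
Row 4: #####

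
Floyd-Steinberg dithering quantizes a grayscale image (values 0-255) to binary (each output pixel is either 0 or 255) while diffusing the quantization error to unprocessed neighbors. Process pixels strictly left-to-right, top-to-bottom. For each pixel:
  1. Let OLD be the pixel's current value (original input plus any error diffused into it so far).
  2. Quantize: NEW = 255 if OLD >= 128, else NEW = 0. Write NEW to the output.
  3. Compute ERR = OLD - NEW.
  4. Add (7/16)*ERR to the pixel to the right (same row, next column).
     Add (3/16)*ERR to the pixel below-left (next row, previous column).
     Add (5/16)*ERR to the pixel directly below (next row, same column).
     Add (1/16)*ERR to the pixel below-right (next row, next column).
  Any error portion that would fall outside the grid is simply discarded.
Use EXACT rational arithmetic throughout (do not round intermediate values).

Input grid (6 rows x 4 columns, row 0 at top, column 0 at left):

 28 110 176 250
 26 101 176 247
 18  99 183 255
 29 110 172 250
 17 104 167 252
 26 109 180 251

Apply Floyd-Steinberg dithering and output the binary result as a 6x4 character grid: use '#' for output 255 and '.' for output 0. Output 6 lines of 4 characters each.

(0,0): OLD=28 → NEW=0, ERR=28
(0,1): OLD=489/4 → NEW=0, ERR=489/4
(0,2): OLD=14687/64 → NEW=255, ERR=-1633/64
(0,3): OLD=244569/1024 → NEW=255, ERR=-16551/1024
(1,0): OLD=3691/64 → NEW=0, ERR=3691/64
(1,1): OLD=82637/512 → NEW=255, ERR=-47923/512
(1,2): OLD=2157553/16384 → NEW=255, ERR=-2020367/16384
(1,3): OLD=48864871/262144 → NEW=255, ERR=-17981849/262144
(2,0): OLD=151327/8192 → NEW=0, ERR=151327/8192
(2,1): OLD=15286949/262144 → NEW=0, ERR=15286949/262144
(2,2): OLD=79306849/524288 → NEW=255, ERR=-54386591/524288
(2,3): OLD=1513918669/8388608 → NEW=255, ERR=-625176371/8388608
(3,0): OLD=191707983/4194304 → NEW=0, ERR=191707983/4194304
(3,1): OLD=8719088081/67108864 → NEW=255, ERR=-8393672239/67108864
(3,2): OLD=80029695855/1073741824 → NEW=0, ERR=80029695855/1073741824
(3,3): OLD=4343678551177/17179869184 → NEW=255, ERR=-37188090743/17179869184
(4,0): OLD=8409232931/1073741824 → NEW=0, ERR=8409232931/1073741824
(4,1): OLD=731621788873/8589934592 → NEW=0, ERR=731621788873/8589934592
(4,2): OLD=60289346806857/274877906944 → NEW=255, ERR=-9804519463863/274877906944
(4,3): OLD=1057188639430607/4398046511104 → NEW=255, ERR=-64313220900913/4398046511104
(5,0): OLD=6104647474131/137438953472 → NEW=0, ERR=6104647474131/137438953472
(5,1): OLD=654650825806597/4398046511104 → NEW=255, ERR=-466851034524923/4398046511104
(5,2): OLD=274865807699883/2199023255552 → NEW=0, ERR=274865807699883/2199023255552
(5,3): OLD=21032237680465653/70368744177664 → NEW=255, ERR=3088207915161333/70368744177664
Row 0: ..##
Row 1: .###
Row 2: ..##
Row 3: .#.#
Row 4: ..##
Row 5: .#.#

Answer: ..##
.###
..##
.#.#
..##
.#.#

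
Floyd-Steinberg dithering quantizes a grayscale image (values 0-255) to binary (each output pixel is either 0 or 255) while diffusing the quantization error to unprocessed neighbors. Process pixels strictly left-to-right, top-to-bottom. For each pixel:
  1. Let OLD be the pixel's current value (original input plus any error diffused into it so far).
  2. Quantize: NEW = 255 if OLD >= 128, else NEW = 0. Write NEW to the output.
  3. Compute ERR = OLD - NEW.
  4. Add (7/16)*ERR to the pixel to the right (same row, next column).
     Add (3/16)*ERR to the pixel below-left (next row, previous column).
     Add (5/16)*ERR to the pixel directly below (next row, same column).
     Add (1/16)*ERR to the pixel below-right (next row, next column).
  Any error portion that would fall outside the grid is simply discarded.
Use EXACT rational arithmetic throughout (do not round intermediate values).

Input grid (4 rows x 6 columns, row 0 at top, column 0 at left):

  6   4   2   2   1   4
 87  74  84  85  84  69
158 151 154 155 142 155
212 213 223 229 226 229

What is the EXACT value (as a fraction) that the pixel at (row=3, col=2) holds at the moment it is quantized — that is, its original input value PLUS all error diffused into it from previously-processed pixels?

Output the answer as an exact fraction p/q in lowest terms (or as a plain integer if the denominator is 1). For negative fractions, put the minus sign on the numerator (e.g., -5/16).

(0,0): OLD=6 → NEW=0, ERR=6
(0,1): OLD=53/8 → NEW=0, ERR=53/8
(0,2): OLD=627/128 → NEW=0, ERR=627/128
(0,3): OLD=8485/2048 → NEW=0, ERR=8485/2048
(0,4): OLD=92163/32768 → NEW=0, ERR=92163/32768
(0,5): OLD=2742293/524288 → NEW=0, ERR=2742293/524288
(1,0): OLD=11535/128 → NEW=0, ERR=11535/128
(1,1): OLD=119593/1024 → NEW=0, ERR=119593/1024
(1,2): OLD=4515997/32768 → NEW=255, ERR=-3839843/32768
(1,3): OLD=4700345/131072 → NEW=0, ERR=4700345/131072
(1,4): OLD=854024811/8388608 → NEW=0, ERR=854024811/8388608
(1,5): OLD=15482174077/134217728 → NEW=0, ERR=15482174077/134217728
(2,0): OLD=3408851/16384 → NEW=255, ERR=-769069/16384
(2,1): OLD=78968833/524288 → NEW=255, ERR=-54724607/524288
(2,2): OLD=719221699/8388608 → NEW=0, ERR=719221699/8388608
(2,3): OLD=14460742379/67108864 → NEW=255, ERR=-2652017941/67108864
(2,4): OLD=387396087233/2147483648 → NEW=255, ERR=-160212243007/2147483648
(2,5): OLD=5661478023767/34359738368 → NEW=255, ERR=-3100255260073/34359738368
(3,0): OLD=1491160035/8388608 → NEW=255, ERR=-647935005/8388608
(3,1): OLD=10719382119/67108864 → NEW=255, ERR=-6393378201/67108864
(3,2): OLD=104249421893/536870912 → NEW=255, ERR=-32652660667/536870912
Target (3,2): original=223, with diffused error = 104249421893/536870912

Answer: 104249421893/536870912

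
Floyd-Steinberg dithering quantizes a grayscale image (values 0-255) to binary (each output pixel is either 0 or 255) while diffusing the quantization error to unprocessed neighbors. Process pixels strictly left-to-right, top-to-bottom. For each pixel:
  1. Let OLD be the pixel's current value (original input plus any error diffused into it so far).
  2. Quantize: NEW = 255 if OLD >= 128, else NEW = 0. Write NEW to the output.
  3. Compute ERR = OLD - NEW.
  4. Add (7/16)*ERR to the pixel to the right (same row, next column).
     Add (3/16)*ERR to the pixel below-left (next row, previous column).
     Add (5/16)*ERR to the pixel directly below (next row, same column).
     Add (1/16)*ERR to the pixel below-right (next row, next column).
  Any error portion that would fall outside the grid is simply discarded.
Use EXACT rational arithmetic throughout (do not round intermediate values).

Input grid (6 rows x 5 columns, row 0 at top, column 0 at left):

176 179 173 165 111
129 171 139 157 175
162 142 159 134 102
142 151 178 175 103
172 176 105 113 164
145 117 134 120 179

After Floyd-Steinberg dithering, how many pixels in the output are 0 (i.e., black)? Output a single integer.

(0,0): OLD=176 → NEW=255, ERR=-79
(0,1): OLD=2311/16 → NEW=255, ERR=-1769/16
(0,2): OLD=31905/256 → NEW=0, ERR=31905/256
(0,3): OLD=899175/4096 → NEW=255, ERR=-145305/4096
(0,4): OLD=6257361/65536 → NEW=0, ERR=6257361/65536
(1,0): OLD=21397/256 → NEW=0, ERR=21397/256
(1,1): OLD=392083/2048 → NEW=255, ERR=-130157/2048
(1,2): OLD=8950927/65536 → NEW=255, ERR=-7760753/65536
(1,3): OLD=31404131/262144 → NEW=0, ERR=31404131/262144
(1,4): OLD=1069679817/4194304 → NEW=255, ERR=132297/4194304
(2,0): OLD=5773825/32768 → NEW=255, ERR=-2582015/32768
(2,1): OLD=74119835/1048576 → NEW=0, ERR=74119835/1048576
(2,2): OLD=2875765137/16777216 → NEW=255, ERR=-1402424943/16777216
(2,3): OLD=34217533219/268435456 → NEW=0, ERR=34217533219/268435456
(2,4): OLD=709809561909/4294967296 → NEW=255, ERR=-385407098571/4294967296
(3,0): OLD=2191601777/16777216 → NEW=255, ERR=-2086588303/16777216
(3,1): OLD=13163978013/134217728 → NEW=0, ERR=13163978013/134217728
(3,2): OLD=958233152847/4294967296 → NEW=255, ERR=-136983507633/4294967296
(3,3): OLD=1536148056471/8589934592 → NEW=255, ERR=-654285264489/8589934592
(3,4): OLD=6817105433491/137438953472 → NEW=0, ERR=6817105433491/137438953472
(4,0): OLD=325395589375/2147483648 → NEW=255, ERR=-222212740865/2147483648
(4,1): OLD=10144768887039/68719476736 → NEW=255, ERR=-7378697680641/68719476736
(4,2): OLD=43876266936273/1099511627776 → NEW=0, ERR=43876266936273/1099511627776
(4,3): OLD=2004851074749695/17592186044416 → NEW=0, ERR=2004851074749695/17592186044416
(4,4): OLD=63218824959556217/281474976710656 → NEW=255, ERR=-8557294101661063/281474976710656
(5,0): OLD=101739054447197/1099511627776 → NEW=0, ERR=101739054447197/1099511627776
(5,1): OLD=1099009605680855/8796093022208 → NEW=0, ERR=1099009605680855/8796093022208
(5,2): OLD=60739489331666703/281474976710656 → NEW=255, ERR=-11036629729550577/281474976710656
(5,3): OLD=152281018797070945/1125899906842624 → NEW=255, ERR=-134823457447798175/1125899906842624
(5,4): OLD=2237977717813447131/18014398509481984 → NEW=0, ERR=2237977717813447131/18014398509481984
Output grid:
  Row 0: ##.#.  (2 black, running=2)
  Row 1: .##.#  (2 black, running=4)
  Row 2: #.#.#  (2 black, running=6)
  Row 3: #.##.  (2 black, running=8)
  Row 4: ##..#  (2 black, running=10)
  Row 5: ..##.  (3 black, running=13)

Answer: 13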